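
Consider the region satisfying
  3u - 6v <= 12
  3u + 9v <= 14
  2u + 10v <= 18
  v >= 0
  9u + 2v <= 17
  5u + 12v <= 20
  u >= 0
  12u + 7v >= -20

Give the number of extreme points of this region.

5

The feasible vertices (each the meet of two boundaries and inside every other half-plane) are:
  (4/3, 10/9)
  (0, 14/9)
  (17/9, 0)
  (0, 0)
  (82/49, 95/98)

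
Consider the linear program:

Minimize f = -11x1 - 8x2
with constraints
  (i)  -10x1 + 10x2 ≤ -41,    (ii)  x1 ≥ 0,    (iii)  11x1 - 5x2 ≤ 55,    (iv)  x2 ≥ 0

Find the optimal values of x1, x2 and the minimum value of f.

Vertices and f = -11x1 - 8x2:
  (23/4, 33/20) → f = -1529/20
  (41/10, 0) → f = -451/10
  (5, 0) → f = -55

The binding constraints are -10x1 + 10x2 = -41 and 11x1 - 5x2 = 55.
Solving simultaneously gives x1 = 23/4, x2 = 33/20.

x1 = 23/4, x2 = 33/20, minimum f = -1529/20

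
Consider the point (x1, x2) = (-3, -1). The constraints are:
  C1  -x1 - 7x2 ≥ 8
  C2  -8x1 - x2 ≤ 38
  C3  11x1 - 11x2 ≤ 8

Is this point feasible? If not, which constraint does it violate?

C1: 10 ≥ 8 ✓
C2: 25 ≤ 38 ✓
C3: -22 ≤ 8 ✓

feasible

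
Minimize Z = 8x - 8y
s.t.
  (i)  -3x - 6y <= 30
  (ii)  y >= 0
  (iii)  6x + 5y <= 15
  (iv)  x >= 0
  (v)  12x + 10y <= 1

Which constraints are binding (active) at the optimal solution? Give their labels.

Extreme points and Z = 8x - 8y:
  (0, 0) → Z = 0
  (1/12, 0) → Z = 2/3
  (0, 1/10) → Z = -4/5

The minimum is at (0, 1/10). Substituting into each constraint, equality holds for (iv) and (v); the remaining constraints have slack.

(iv) and (v)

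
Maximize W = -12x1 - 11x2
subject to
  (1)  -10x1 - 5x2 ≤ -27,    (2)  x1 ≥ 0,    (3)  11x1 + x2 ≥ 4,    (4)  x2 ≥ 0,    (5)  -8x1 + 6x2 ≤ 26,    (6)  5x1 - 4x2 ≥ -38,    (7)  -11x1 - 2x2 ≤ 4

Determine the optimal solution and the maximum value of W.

x1 = 27/10, x2 = 0, maximum W = -162/5

Feasible corners and W = -12x1 - 11x2:
  (27/10, 0) → W = -162/5
  (8/25, 119/25) → W = -281/5
  (62, 87) → W = -1701
The feasible region is unbounded (it extends along (4, 5), (1, 0)), but W strictly decreases along every unbounded feasible direction, so there is no improving ray and the maximum is attained at a vertex.

The optimum lies where -10x1 - 5x2 = -27 and x2 = 0.
Solving simultaneously gives x1 = 27/10, x2 = 0.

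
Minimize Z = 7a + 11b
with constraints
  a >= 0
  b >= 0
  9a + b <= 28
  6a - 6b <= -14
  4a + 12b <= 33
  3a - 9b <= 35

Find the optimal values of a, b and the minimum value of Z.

Vertices and Z = 7a + 11b:
  (0, 7/3) → Z = 77/3
  (0, 11/4) → Z = 121/4
  (5/16, 127/48) → Z = 751/24

The binding constraints are a = 0 and 6a - 6b = -14.
Solving simultaneously gives a = 0, b = 7/3.

a = 0, b = 7/3, minimum Z = 77/3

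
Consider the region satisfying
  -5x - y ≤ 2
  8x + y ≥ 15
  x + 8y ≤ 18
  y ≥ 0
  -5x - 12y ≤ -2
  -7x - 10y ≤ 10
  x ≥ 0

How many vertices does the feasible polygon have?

3

Pairwise boundary intersections that survive every other constraint:
  (34/21, 43/21)
  (15/8, 0)
  (18, 0)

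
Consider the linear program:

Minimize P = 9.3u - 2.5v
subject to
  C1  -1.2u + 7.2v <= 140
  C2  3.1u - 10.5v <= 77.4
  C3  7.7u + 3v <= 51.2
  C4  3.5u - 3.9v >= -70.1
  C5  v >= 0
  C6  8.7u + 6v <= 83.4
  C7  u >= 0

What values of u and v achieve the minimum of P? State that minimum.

u = 0, v = 13.9, minimum P = -34.75

Feasible corners and P = 9.3u - 2.5v:
  (512/77, 0) → P = 23808/385
  (190/67, 3279/335) → P = 255/134
  (0, 0) → P = 0
  (0, 139/10) → P = -139/4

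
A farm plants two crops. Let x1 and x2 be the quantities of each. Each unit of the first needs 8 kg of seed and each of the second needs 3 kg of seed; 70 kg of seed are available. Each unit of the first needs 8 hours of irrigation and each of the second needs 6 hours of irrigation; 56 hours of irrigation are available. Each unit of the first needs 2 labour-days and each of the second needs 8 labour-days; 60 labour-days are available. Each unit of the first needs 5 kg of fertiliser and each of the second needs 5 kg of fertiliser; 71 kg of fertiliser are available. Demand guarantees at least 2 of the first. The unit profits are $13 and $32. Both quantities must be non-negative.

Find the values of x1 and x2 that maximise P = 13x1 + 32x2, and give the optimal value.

Feasible corners and P = 13x1 + 32x2:
  (7, 0) → P = 91
  (2, 0) → P = 26
  (2, 20/3) → P = 718/3

The binding constraints are 8x1 + 6x2 = 56 and x1 = 2.
Solving simultaneously gives x1 = 2, x2 = 20/3.

x1 = 2, x2 = 20/3, maximum P = 718/3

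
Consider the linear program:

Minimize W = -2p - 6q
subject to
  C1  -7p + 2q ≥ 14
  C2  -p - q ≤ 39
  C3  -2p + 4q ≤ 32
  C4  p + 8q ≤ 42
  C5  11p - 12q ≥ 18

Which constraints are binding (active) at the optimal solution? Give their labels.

Extreme points and W = -2p - 6q:
  (-92/9, -259/9) → W = 1738/9
  (-102/31, -140/31) → W = 1044/31
  (-450/23, -447/23) → W = 3582/23

The minimum is at (-102/31, -140/31). Substituting into each constraint, equality holds for C1 and C5; the remaining constraints have slack.

C1 and C5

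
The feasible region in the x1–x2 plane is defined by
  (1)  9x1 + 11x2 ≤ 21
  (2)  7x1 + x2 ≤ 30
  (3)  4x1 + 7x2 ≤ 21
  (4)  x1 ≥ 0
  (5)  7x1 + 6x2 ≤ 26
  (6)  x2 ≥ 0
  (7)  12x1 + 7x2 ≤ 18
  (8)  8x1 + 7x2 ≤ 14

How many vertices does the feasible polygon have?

5

Pairwise boundary intersections that survive every other constraint:
  (0, 21/11)
  (7/25, 42/25)
  (0, 0)
  (3/2, 0)
  (1, 6/7)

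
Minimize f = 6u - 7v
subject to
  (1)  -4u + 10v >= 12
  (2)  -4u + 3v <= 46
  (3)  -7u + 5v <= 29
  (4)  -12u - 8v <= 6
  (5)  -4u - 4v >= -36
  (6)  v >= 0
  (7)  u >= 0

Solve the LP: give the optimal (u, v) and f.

Feasible corners and f = 6u - 7v:
  (39/7, 24/7) → f = 66/7
  (0, 6/5) → f = -42/5
  (4/3, 23/3) → f = -137/3
  (0, 29/5) → f = -203/5

u = 4/3, v = 23/3, minimum f = -137/3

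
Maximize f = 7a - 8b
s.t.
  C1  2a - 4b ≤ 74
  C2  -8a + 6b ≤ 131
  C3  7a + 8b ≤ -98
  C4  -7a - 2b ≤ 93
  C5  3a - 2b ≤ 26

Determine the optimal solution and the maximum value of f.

a = -11/2, b = -85/4, maximum f = 263/2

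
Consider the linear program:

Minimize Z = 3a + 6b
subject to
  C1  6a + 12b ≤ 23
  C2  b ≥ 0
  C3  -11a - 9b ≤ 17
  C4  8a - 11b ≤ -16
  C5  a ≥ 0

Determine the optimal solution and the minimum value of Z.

a = 0, b = 16/11, minimum Z = 96/11

The optimum lies where 8a - 11b = -16 and a = 0.
Solving simultaneously gives a = 0, b = 16/11.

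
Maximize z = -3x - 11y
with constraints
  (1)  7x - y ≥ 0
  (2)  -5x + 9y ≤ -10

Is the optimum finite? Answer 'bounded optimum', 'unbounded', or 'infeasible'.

unbounded

From the feasible point (-5/29, -35/29), moving in the direction (-1, -7) keeps every constraint satisfied while z increases without bound.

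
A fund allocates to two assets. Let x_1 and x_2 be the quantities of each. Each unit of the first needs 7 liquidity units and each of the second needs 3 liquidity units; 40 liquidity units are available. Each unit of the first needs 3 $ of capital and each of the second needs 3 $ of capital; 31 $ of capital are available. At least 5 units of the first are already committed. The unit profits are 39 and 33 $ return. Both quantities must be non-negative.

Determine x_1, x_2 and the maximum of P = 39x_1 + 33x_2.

Corner points and P = 39x_1 + 33x_2:
  (40/7, 0) → P = 1560/7
  (5, 0) → P = 195
  (5, 5/3) → P = 250

At the optimal vertex, 7x_1 + 3x_2 = 40 and x_1 = 5.
Solving simultaneously gives x_1 = 5, x_2 = 5/3.

x_1 = 5, x_2 = 5/3, maximum P = 250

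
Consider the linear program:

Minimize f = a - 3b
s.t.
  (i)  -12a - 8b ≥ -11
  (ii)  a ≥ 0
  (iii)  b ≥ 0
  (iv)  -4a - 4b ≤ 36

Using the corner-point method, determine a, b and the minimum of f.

Extreme points and f = a - 3b:
  (0, 11/8) → f = -33/8
  (11/12, 0) → f = 11/12
  (0, 0) → f = 0

The optimum lies where -12a - 8b = -11 and a = 0.
Solving simultaneously gives a = 0, b = 11/8.

a = 0, b = 11/8, minimum f = -33/8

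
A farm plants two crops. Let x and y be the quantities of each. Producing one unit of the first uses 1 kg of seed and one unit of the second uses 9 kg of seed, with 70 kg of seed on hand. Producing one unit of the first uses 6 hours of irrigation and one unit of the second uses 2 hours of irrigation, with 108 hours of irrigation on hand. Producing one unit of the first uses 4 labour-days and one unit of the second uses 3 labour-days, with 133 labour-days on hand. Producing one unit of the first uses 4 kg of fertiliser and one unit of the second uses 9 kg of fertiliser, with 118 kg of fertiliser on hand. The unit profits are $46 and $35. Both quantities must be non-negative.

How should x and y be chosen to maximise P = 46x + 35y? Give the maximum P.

Corner points and P = 46x + 35y:
  (0, 0) → P = 0
  (0, 70/9) → P = 2450/9
  (18, 0) → P = 828
  (16, 6) → P = 946

x = 16, y = 6, maximum P = 946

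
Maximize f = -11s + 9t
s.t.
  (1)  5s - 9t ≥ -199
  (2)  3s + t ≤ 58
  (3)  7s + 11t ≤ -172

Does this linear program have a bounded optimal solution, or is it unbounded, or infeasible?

unbounded

From the feasible point (-3737/118, 533/118), moving in the direction (-9, -5) keeps every constraint satisfied while f increases without bound.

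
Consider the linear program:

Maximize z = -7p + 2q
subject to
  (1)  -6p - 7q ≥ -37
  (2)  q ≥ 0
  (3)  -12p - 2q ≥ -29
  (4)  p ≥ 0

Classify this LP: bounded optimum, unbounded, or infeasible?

Feasible corners and z = -7p + 2q:
  (43/24, 15/4) → z = -121/24
  (0, 37/7) → z = 74/7
  (29/12, 0) → z = -203/12
  (0, 0) → z = 0
The feasible region has finitely many vertices and no improving ray; the maximum is 74/7 at (0, 37/7).

bounded optimum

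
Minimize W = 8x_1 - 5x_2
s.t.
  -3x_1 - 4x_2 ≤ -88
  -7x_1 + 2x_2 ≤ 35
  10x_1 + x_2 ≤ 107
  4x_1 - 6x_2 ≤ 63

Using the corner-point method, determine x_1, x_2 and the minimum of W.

x_1 = 179/27, x_2 = 1099/27, minimum W = -4063/27

Feasible corners and W = 8x_1 - 5x_2:
  (18/17, 721/34) → W = -3317/34
  (340/37, 559/37) → W = -75/37
  (179/27, 1099/27) → W = -4063/27

The binding constraints are -7x_1 + 2x_2 = 35 and 10x_1 + x_2 = 107.
Solving simultaneously gives x_1 = 179/27, x_2 = 1099/27.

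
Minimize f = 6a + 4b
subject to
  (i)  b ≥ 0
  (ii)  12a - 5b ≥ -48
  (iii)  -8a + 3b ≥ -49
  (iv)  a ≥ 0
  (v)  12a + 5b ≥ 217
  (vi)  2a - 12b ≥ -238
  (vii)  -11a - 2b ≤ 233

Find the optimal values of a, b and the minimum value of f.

a = 224/19, b = 287/19, minimum f = 2492/19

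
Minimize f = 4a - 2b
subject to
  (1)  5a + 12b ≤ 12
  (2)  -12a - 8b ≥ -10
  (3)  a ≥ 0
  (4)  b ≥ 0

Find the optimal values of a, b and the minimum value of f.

a = 0, b = 1, minimum f = -2

Extreme points and f = 4a - 2b:
  (3/13, 47/52) → f = -23/26
  (0, 1) → f = -2
  (5/6, 0) → f = 10/3
  (0, 0) → f = 0

At the optimal vertex, 5a + 12b = 12 and a = 0.
Solving simultaneously gives a = 0, b = 1.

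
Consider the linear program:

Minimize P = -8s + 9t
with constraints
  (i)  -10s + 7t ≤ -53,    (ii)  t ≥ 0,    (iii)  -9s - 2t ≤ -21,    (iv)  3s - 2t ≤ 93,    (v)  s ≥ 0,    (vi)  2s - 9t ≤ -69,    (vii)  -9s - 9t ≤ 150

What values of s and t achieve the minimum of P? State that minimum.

Corner points and P = -8s + 9t:
  (545, 771) → P = 2579
  (240/19, 199/19) → P = -129/19
  (975/23, 393/23) → P = -4263/23

s = 975/23, t = 393/23, minimum P = -4263/23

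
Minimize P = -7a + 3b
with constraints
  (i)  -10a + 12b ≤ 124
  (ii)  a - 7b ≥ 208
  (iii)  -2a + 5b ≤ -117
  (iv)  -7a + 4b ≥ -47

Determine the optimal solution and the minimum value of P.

a = -503/45, b = -1409/45, minimum P = -706/45

The feasible region is unbounded (it extends along (-6, -5), (-4, -7)), but P strictly increases along every unbounded feasible direction, so there is no improving ray and the minimum is attained at a vertex.

The binding constraints are a - 7b = 208 and -7a + 4b = -47.
Solving simultaneously gives a = -503/45, b = -1409/45.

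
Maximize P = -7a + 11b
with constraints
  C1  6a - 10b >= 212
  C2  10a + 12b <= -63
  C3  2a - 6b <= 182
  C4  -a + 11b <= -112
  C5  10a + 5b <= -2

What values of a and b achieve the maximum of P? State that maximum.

Feasible corners and P = -7a + 11b:
  (-137/4, -167/4) → P = -439/2
  (8, -82/5) → P = -1182/5
  (449/35, -912/35) → P = -2635/7

At the optimal vertex, 6a - 10b = 212 and 2a - 6b = 182.
Solving simultaneously gives a = -137/4, b = -167/4.

a = -137/4, b = -167/4, maximum P = -439/2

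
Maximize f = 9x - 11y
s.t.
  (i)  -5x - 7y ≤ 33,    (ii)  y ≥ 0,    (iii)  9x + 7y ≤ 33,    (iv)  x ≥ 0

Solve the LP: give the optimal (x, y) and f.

x = 11/3, y = 0, maximum f = 33

Vertices and f = 9x - 11y:
  (11/3, 0) → f = 33
  (0, 0) → f = 0
  (0, 33/7) → f = -363/7

The binding constraints are y = 0 and 9x + 7y = 33.
Solving simultaneously gives x = 11/3, y = 0.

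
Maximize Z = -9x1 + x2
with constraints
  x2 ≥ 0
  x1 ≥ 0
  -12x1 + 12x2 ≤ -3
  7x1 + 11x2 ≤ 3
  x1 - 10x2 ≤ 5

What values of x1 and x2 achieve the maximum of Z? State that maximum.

x1 = 1/4, x2 = 0, maximum Z = -9/4

Extreme points and Z = -9x1 + x2:
  (1/4, 0) → Z = -9/4
  (3/7, 0) → Z = -27/7
  (23/72, 5/72) → Z = -101/36

The optimum lies where x2 = 0 and -12x1 + 12x2 = -3.
Solving simultaneously gives x1 = 1/4, x2 = 0.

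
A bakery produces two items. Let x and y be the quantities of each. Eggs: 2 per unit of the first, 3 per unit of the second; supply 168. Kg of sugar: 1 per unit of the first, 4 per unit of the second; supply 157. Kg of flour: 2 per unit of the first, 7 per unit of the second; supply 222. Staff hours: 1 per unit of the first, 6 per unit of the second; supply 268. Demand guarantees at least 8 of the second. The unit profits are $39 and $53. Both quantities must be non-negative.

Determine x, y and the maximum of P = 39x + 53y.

x = 72, y = 8, maximum P = 3232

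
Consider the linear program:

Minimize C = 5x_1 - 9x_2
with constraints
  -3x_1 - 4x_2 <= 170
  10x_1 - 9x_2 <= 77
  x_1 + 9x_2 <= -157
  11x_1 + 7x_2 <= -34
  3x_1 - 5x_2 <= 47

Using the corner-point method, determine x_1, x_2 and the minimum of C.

The optimum lies where -3x_1 - 4x_2 = 170 and x_1 + 9x_2 = -157.
Solving simultaneously gives x_1 = -902/23, x_2 = -301/23.

x_1 = -902/23, x_2 = -301/23, minimum C = -1801/23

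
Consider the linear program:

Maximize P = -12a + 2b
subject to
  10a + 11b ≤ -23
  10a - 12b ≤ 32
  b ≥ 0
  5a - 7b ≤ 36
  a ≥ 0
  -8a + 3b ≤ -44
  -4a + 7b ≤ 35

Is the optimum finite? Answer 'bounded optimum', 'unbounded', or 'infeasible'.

The boundaries 10a - 12b = 32 and -8a + 3b = -44 meet at (72/11, 92/33), but that point violates 10a + 11b ≤ -23. Every candidate vertex is excluded by some other constraint, so the feasible region is empty.

infeasible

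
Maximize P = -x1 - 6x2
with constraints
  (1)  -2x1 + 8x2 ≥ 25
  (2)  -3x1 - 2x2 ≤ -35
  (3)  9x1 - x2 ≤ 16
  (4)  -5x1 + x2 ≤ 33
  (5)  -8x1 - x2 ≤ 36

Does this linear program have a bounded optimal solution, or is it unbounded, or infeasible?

bounded optimum

Extreme points and P = -x1 - 6x2:
  (67/21, 89/7) → P = -1669/21
  (-31/13, 274/13) → P = -1613/13
  (49/4, 377/4) → P = -2311/4
The feasible region has finitely many vertices and no improving ray; the maximum is -1669/21 at (67/21, 89/7).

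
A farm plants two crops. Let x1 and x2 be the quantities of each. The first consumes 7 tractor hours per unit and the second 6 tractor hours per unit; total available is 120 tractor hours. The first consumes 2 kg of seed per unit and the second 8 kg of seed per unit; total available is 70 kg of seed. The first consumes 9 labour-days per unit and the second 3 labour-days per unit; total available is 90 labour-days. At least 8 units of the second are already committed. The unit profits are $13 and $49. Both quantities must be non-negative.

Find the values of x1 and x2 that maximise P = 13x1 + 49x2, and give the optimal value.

x1 = 3, x2 = 8, maximum P = 431

Corner points and P = 13x1 + 49x2:
  (0, 35/4) → P = 1715/4
  (0, 8) → P = 392
  (3, 8) → P = 431

The optimum lies where 2x1 + 8x2 = 70 and x2 = 8.
Solving simultaneously gives x1 = 3, x2 = 8.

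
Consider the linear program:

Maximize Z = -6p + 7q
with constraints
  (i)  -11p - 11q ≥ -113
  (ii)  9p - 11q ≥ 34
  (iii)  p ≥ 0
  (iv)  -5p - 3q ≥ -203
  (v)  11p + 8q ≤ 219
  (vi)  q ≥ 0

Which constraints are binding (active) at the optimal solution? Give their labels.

Extreme points and Z = -6p + 7q:
  (147/20, 643/220) → Z = -5201/220
  (113/11, 0) → Z = -678/11
  (34/9, 0) → Z = -68/3

The maximum is at (34/9, 0). Substituting into each constraint, equality holds for (ii) and (vi); the remaining constraints have slack.

(ii) and (vi)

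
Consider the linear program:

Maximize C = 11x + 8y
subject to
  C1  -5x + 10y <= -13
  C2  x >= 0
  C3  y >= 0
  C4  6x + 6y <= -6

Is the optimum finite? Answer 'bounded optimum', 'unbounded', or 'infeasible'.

The boundaries -5x + 10y = -13 and x = 0 meet at (0, -13/10), but that point violates y ≥ 0. Every candidate vertex is excluded by some other constraint, so the feasible region is empty.

infeasible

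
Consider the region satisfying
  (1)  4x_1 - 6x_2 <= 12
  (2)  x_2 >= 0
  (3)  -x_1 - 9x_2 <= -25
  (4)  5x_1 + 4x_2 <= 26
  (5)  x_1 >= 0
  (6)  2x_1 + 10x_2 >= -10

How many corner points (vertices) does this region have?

3

Of the 15 pairwise boundary intersections, those satisfying every inequality are:
  (134/41, 99/41)
  (0, 25/9)
  (0, 13/2)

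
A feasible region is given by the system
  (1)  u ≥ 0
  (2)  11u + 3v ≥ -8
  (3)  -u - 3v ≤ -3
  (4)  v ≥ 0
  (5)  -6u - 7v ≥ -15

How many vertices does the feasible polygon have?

The feasible vertices (each the meet of two boundaries and inside every other half-plane) are:
  (0, 1)
  (0, 15/7)
  (24/11, 3/11)

3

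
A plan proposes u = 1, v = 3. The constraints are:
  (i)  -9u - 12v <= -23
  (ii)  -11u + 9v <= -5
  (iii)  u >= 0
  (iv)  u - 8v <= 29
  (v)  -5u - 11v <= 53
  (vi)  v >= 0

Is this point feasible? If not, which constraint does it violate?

Constraint (ii): -11u + 9v = 16, which is not ≤ -5. All other constraints are satisfied.

not feasible — violates (ii)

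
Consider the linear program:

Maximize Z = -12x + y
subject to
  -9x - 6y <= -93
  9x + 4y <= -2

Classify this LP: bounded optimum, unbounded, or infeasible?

unbounded

From the feasible point (-64/3, 95/2), moving in the direction (-4, 9) keeps every constraint satisfied while Z increases without bound.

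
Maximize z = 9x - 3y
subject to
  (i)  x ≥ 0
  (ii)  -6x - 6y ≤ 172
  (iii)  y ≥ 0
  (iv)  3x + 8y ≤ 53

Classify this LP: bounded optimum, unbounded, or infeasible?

Corner points and z = 9x - 3y:
  (0, 0) → z = 0
  (0, 53/8) → z = -159/8
  (53/3, 0) → z = 159
The feasible region has finitely many vertices and no improving ray; the maximum is 159 at (53/3, 0).

bounded optimum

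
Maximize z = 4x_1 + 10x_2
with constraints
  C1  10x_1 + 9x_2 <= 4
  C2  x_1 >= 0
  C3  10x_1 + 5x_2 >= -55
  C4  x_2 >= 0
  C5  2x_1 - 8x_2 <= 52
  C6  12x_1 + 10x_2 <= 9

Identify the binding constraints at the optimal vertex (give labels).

Vertices and z = 4x_1 + 10x_2:
  (0, 4/9) → z = 40/9
  (2/5, 0) → z = 8/5
  (0, 0) → z = 0

The maximum is at (0, 4/9). Substituting into each constraint, equality holds for C1 and C2; the remaining constraints have slack.

C1 and C2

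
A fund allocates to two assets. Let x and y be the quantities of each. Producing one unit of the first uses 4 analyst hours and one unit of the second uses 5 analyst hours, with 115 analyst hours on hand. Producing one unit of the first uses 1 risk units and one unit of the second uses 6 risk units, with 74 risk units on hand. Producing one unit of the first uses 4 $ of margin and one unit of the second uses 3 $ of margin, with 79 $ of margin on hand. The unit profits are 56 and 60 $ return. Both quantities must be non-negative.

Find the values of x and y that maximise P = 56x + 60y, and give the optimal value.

x = 12, y = 31/3, maximum P = 1292

Extreme points and P = 56x + 60y:
  (0, 0) → P = 0
  (0, 37/3) → P = 740
  (79/4, 0) → P = 1106
  (12, 31/3) → P = 1292

The optimum lies where x + 6y = 74 and 4x + 3y = 79.
Solving simultaneously gives x = 12, y = 31/3.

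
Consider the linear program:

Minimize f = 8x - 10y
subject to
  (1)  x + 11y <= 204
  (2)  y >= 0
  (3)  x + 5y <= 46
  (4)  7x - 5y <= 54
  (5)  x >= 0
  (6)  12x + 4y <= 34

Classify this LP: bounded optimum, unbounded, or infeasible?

bounded optimum

Feasible corners and f = 8x - 10y:
  (0, 0) → f = 0
  (17/6, 0) → f = 68/3
  (0, 17/2) → f = -85
The feasible region has finitely many vertices and no improving ray; the minimum is -85 at (0, 17/2).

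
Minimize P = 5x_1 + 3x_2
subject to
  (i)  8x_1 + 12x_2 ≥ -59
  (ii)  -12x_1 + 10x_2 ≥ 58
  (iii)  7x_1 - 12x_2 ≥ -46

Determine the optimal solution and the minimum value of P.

x_1 = -7, x_2 = -1/4, minimum P = -143/4

Feasible corners and P = 5x_1 + 3x_2:
  (-643/112, -61/56) → P = -3581/112
  (-7, -1/4) → P = -143/4
  (-118/37, 73/37) → P = -371/37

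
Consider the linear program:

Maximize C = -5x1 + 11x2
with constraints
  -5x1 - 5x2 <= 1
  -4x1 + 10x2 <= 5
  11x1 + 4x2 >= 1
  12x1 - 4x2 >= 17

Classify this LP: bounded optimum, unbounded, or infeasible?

bounded optimum

Corner points and C = -5x1 + 11x2:
  (81/80, -97/80) → C = -92/5
  (95/52, 16/13) → C = 229/52
The feasible region has finitely many vertices and no improving ray; the maximum is 229/52 at (95/52, 16/13).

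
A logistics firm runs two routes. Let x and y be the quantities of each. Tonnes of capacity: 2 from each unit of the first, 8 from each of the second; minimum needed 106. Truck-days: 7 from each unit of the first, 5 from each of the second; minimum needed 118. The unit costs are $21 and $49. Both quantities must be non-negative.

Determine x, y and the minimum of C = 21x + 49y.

Feasible corners and C = 21x + 49y:
  (0, 118/5) → C = 5782/5
  (53, 0) → C = 1113
  (9, 11) → C = 728
The feasible region is unbounded (it extends along (0, 1), (1, 0)), but C strictly increases along every unbounded feasible direction, so there is no improving ray and the minimum is attained at a vertex.

The optimum lies where 2x + 8y = 106 and 7x + 5y = 118.
Solving simultaneously gives x = 9, y = 11.

x = 9, y = 11, minimum C = 728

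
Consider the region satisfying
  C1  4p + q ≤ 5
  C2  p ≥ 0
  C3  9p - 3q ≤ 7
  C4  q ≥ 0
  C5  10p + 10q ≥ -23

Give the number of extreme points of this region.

4

Of the 10 pairwise boundary intersections, those satisfying every inequality are:
  (0, 5)
  (22/21, 17/21)
  (0, 0)
  (7/9, 0)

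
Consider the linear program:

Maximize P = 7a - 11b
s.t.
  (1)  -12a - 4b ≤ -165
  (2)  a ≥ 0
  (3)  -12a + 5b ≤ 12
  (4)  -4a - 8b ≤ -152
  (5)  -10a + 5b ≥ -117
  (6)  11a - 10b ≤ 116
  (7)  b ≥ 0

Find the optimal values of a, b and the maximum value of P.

a = 424/25, b = 263/25, maximum P = 3

The feasible region is unbounded (it extends along (1, 2), (5, 12)), but P strictly decreases along every unbounded feasible direction, so there is no improving ray and the maximum is attained at a vertex.

The optimum lies where -4a - 8b = -152 and -10a + 5b = -117.
Solving simultaneously gives a = 424/25, b = 263/25.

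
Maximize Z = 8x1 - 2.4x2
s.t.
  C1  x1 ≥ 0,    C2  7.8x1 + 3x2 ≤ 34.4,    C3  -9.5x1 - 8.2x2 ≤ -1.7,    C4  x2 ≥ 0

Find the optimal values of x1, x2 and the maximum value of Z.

x1 = 172/39, x2 = 0, maximum Z = 1376/39

Feasible corners and Z = 8x1 - 2.4x2:
  (0, 172/15) → Z = -688/25
  (0, 17/82) → Z = -102/205
  (172/39, 0) → Z = 1376/39
  (17/95, 0) → Z = 136/95

At the optimal vertex, 7.8x1 + 3x2 = 34.4 and x2 = 0.
Solving simultaneously gives x1 = 172/39, x2 = 0.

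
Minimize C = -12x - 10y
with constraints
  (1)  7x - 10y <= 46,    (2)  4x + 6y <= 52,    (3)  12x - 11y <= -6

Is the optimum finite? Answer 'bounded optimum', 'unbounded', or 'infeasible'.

Corner points and C = -12x - 10y:
  (-566/43, -594/43) → C = 12732/43
  (134/29, 162/29) → C = -3228/29
The feasible region has finitely many vertices and no improving ray; the minimum is -3228/29 at (134/29, 162/29).

bounded optimum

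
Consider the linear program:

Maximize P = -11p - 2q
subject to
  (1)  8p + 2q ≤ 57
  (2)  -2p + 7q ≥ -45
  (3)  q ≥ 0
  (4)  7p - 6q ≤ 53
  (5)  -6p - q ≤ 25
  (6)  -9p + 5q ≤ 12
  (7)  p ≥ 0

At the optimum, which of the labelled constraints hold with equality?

Extreme points and P = -11p - 2q:
  (57/8, 0) → P = -627/8
  (9/2, 21/2) → P = -141/2
  (0, 0) → P = 0
  (0, 12/5) → P = -24/5

The maximum is at (0, 0). Substituting into each constraint, equality holds for (3) and (7); the remaining constraints have slack.

(3) and (7)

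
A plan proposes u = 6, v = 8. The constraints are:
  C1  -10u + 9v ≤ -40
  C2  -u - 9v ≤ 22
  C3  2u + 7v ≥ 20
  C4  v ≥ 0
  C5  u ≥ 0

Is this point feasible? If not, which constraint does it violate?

not feasible — violates C1

Constraint C1: -10u + 9v = 12, which is not ≤ -40. All other constraints are satisfied.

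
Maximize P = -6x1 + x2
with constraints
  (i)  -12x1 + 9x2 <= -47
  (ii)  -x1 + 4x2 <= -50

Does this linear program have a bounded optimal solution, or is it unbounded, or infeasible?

unbounded

From the feasible point (-262/39, -553/39), moving in the direction (-9, -12) keeps every constraint satisfied while P increases without bound.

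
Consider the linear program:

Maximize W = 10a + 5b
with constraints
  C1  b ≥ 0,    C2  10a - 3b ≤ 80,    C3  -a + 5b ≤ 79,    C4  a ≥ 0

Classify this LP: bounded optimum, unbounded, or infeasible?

bounded optimum

Extreme points and W = 10a + 5b:
  (8, 0) → W = 80
  (0, 0) → W = 0
  (637/47, 870/47) → W = 10720/47
  (0, 79/5) → W = 79
The feasible region has finitely many vertices and no improving ray; the maximum is 10720/47 at (637/47, 870/47).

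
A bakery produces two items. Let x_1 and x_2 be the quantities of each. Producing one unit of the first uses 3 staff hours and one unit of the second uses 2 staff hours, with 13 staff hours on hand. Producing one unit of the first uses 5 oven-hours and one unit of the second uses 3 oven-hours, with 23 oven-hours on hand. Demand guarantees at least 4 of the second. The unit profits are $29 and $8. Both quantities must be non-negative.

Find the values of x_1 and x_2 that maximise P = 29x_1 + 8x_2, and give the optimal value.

x_1 = 5/3, x_2 = 4, maximum P = 241/3

The optimum lies where 3x_1 + 2x_2 = 13 and x_2 = 4.
Solving simultaneously gives x_1 = 5/3, x_2 = 4.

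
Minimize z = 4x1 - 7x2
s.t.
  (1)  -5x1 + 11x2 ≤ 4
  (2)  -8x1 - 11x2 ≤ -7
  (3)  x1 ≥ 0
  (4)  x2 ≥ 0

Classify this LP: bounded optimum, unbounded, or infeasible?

bounded optimum

Corner points and z = 4x1 - 7x2:
  (3/13, 67/143) → z = -337/143
  (7/8, 0) → z = 7/2
The feasible region has finitely many vertices and no improving ray; the minimum is -337/143 at (3/13, 67/143).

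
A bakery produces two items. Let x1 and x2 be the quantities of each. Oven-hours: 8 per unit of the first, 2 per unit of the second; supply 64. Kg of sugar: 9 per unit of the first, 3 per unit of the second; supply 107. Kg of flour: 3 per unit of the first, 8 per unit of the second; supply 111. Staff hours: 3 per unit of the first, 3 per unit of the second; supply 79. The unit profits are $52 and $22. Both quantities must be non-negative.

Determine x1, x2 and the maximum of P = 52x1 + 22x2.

x1 = 5, x2 = 12, maximum P = 524

Feasible corners and P = 52x1 + 22x2:
  (0, 0) → P = 0
  (0, 111/8) → P = 1221/4
  (8, 0) → P = 416
  (5, 12) → P = 524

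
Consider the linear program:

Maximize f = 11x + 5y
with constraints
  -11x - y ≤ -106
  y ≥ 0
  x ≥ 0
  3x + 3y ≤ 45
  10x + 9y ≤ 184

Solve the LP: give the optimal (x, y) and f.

x = 15, y = 0, maximum f = 165

Feasible corners and f = 11x + 5y:
  (106/11, 0) → f = 106
  (91/10, 59/10) → f = 648/5
  (15, 0) → f = 165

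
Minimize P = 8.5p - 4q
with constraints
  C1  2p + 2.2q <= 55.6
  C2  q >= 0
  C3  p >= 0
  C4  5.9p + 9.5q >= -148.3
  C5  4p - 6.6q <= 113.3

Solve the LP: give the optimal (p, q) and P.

Feasible corners and P = 8.5p - 4q:
  (139/5, 0) → P = 2363/10
  (0, 278/11) → P = -1112/11
  (0, 0) → P = 0

The optimum lies where 2p + 2.2q = 55.6 and p = 0.
Solving simultaneously gives p = 0, q = 278/11.

p = 0, q = 278/11, minimum P = -1112/11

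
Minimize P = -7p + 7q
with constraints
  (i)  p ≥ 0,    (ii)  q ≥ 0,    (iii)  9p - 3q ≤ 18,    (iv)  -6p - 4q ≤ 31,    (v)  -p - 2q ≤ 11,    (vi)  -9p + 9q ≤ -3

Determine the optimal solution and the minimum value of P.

p = 2, q = 0, minimum P = -14

Vertices and P = -7p + 7q:
  (2, 0) → P = -14
  (1/3, 0) → P = -7/3
  (17/6, 5/2) → P = -7/3

The optimum lies where q = 0 and 9p - 3q = 18.
Solving simultaneously gives p = 2, q = 0.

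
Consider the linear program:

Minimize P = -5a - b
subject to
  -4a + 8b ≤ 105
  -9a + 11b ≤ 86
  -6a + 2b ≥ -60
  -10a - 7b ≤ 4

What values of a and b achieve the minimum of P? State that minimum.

a = 69/4, b = 87/4, minimum P = -108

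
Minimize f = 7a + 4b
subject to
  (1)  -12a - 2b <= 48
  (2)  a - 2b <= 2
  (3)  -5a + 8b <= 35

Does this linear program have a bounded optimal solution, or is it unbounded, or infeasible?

bounded optimum

Corner points and f = 7a + 4b:
  (-46/13, -36/13) → f = -466/13
  (-227/53, 90/53) → f = -1229/53
The feasible region has finitely many vertices and no improving ray; the minimum is -466/13 at (-46/13, -36/13).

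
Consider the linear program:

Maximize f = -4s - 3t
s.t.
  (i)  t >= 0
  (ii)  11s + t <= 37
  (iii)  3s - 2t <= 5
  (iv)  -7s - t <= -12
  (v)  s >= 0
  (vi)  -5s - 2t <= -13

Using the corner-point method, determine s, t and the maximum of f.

s = 9/4, t = 7/8, maximum f = -93/8

Corner points and f = -4s - 3t:
  (79/25, 56/25) → f = -484/25
  (0, 37) → f = -111
  (9/4, 7/8) → f = -93/8
  (0, 12) → f = -36
  (11/9, 31/9) → f = -137/9

The optimum lies where 3s - 2t = 5 and -5s - 2t = -13.
Solving simultaneously gives s = 9/4, t = 7/8.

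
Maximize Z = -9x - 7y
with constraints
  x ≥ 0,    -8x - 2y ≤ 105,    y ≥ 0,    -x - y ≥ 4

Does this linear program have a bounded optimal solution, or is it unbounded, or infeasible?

The boundaries x = 0 and -8x - 2y = 105 meet at (0, -105/2), but that point violates y ≥ 0. Every candidate vertex is excluded by some other constraint, so the feasible region is empty.

infeasible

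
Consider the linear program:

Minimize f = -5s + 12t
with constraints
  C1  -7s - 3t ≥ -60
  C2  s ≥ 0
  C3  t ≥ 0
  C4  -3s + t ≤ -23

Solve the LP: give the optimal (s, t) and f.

s = 60/7, t = 0, minimum f = -300/7

Extreme points and f = -5s + 12t:
  (60/7, 0) → f = -300/7
  (129/16, 19/16) → f = -417/16
  (23/3, 0) → f = -115/3

The optimum lies where -7s - 3t = -60 and t = 0.
Solving simultaneously gives s = 60/7, t = 0.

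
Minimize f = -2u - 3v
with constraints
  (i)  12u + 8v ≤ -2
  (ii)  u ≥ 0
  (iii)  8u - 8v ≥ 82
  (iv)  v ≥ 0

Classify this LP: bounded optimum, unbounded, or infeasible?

The boundaries 12u + 8v = -2 and 8u - 8v = 82 meet at (4, -25/4), but that point violates v ≥ 0. Every candidate vertex is excluded by some other constraint, so the feasible region is empty.

infeasible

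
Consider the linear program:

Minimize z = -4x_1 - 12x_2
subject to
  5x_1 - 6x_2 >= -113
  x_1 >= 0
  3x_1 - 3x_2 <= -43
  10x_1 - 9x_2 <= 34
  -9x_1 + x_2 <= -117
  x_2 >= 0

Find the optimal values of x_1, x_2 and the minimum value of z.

x_1 = 27, x_2 = 124/3, minimum z = -604

Feasible corners and z = -4x_1 - 12x_2:
  (27, 124/3) → z = -604
  (815/49, 1602/49) → z = -3212/7
  (197/12, 123/4) → z = -1304/3

At the optimal vertex, 5x_1 - 6x_2 = -113 and 3x_1 - 3x_2 = -43.
Solving simultaneously gives x_1 = 27, x_2 = 124/3.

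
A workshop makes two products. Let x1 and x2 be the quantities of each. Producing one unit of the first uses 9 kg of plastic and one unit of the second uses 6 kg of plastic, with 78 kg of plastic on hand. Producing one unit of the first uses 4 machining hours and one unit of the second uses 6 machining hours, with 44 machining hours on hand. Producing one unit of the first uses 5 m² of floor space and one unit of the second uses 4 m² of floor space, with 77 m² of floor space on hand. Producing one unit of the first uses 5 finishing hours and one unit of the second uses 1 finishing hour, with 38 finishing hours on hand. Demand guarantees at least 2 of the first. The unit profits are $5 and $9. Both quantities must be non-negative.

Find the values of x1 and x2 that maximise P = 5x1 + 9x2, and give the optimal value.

Feasible corners and P = 5x1 + 9x2:
  (38/5, 0) → P = 38
  (2, 0) → P = 10
  (34/5, 14/5) → P = 296/5
  (50/7, 16/7) → P = 394/7
  (2, 6) → P = 64

The optimum lies where 4x1 + 6x2 = 44 and x1 = 2.
Solving simultaneously gives x1 = 2, x2 = 6.

x1 = 2, x2 = 6, maximum P = 64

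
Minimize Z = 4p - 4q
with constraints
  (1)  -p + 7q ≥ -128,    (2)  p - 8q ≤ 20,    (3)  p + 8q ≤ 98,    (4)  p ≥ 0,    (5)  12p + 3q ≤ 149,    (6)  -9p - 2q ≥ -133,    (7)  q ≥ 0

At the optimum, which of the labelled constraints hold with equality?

Vertices and Z = 4p - 4q:
  (0, 49/4) → Z = -49
  (898/93, 1027/93) → Z = -172/31
  (0, 0) → Z = 0
  (149/12, 0) → Z = 149/3

The minimum is at (0, 49/4). Substituting into each constraint, equality holds for (3) and (4); the remaining constraints have slack.

(3) and (4)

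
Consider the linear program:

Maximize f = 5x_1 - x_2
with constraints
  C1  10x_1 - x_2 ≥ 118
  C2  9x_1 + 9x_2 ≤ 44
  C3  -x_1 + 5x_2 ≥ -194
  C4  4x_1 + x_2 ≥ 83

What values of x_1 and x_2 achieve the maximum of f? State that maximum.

x_1 = 983/27, x_2 = -851/27, maximum f = 1922/9

Feasible corners and f = 5x_1 - x_2:
  (983/27, -851/27) → f = 1922/9
  (703/27, -571/27) → f = 454/3
  (29, -33) → f = 178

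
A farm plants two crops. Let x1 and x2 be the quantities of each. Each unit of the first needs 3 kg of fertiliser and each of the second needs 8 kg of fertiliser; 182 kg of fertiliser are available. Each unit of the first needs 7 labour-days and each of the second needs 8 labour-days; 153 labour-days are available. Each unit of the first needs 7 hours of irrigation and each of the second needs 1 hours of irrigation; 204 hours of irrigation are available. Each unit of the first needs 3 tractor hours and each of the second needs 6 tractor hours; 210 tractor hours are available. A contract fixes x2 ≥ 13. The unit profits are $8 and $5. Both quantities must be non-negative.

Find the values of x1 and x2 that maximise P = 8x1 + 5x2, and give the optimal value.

x1 = 7, x2 = 13, maximum P = 121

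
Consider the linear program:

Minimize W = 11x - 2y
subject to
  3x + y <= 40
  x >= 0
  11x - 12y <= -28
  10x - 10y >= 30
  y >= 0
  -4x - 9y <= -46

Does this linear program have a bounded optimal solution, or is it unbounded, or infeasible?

The boundaries 3x + y = 40 and x = 0 meet at (0, 40), but that point violates 10x - 10y ≥ 30. Every candidate vertex is excluded by some other constraint, so the feasible region is empty.

infeasible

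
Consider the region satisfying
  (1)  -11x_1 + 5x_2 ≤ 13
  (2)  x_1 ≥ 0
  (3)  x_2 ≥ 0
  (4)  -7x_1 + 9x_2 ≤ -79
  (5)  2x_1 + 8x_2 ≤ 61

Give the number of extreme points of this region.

Intersecting each pair of boundary lines and keeping only the points that satisfy every inequality leaves:
  (79/7, 0)
  (61/2, 0)
  (1181/74, 269/74)

3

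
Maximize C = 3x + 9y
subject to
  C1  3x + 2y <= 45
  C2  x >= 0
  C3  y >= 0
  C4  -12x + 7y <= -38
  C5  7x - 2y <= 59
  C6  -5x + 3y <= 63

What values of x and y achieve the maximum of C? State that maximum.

Corner points and C = 3x + 9y:
  (391/45, 142/15) → C = 1669/15
  (52/5, 69/10) → C = 933/10
  (19/6, 0) → C = 19/2
  (59/7, 0) → C = 177/7

x = 391/45, y = 142/15, maximum C = 1669/15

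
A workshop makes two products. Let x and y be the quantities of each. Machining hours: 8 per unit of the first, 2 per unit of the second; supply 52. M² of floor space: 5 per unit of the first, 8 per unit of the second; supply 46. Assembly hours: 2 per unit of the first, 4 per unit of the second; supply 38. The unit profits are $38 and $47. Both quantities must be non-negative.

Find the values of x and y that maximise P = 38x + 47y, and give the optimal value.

Vertices and P = 38x + 47y:
  (0, 0) → P = 0
  (0, 23/4) → P = 1081/4
  (13/2, 0) → P = 247
  (6, 2) → P = 322

The optimum lies where 8x + 2y = 52 and 5x + 8y = 46.
Solving simultaneously gives x = 6, y = 2.

x = 6, y = 2, maximum P = 322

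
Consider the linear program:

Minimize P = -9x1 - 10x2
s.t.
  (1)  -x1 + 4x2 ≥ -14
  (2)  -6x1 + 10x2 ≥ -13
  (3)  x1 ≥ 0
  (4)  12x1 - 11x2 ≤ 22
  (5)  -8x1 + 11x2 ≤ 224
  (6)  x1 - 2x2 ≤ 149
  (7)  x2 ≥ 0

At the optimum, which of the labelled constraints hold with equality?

Extreme points and P = -9x1 - 10x2:
  (0, 224/11) → P = -2240/11
  (0, 0) → P = 0
  (123/2, 716/11) → P = -26497/22
  (11/6, 0) → P = -33/2

The minimum is at (123/2, 716/11). Substituting into each constraint, equality holds for (4) and (5); the remaining constraints have slack.

(4) and (5)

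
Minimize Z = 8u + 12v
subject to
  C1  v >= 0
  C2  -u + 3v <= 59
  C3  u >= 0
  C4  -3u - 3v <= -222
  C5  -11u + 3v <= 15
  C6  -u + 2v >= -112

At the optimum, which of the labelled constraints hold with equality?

C1 and C4

Corner points and Z = 8u + 12v:
  (74, 0) → Z = 592
  (112, 0) → Z = 896
  (163/4, 133/4) → Z = 725
  (454, 171) → Z = 5684

The minimum is at (74, 0). Substituting into each constraint, equality holds for C1 and C4; the remaining constraints have slack.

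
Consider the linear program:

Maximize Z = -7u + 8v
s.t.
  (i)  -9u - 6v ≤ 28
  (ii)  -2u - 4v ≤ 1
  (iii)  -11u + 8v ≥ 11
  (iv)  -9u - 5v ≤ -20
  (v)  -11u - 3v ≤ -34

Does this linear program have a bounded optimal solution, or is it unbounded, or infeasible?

unbounded

From the feasible point (239/121, 45/11), moving in the direction (-3, 11) keeps every constraint satisfied while Z increases without bound.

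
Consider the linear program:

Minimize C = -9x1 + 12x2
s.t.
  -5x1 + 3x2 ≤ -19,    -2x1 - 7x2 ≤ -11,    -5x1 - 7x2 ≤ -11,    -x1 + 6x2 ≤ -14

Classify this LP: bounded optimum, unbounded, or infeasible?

unbounded

From the feasible point (164/19, -17/19), moving in the direction (7, -2) keeps every constraint satisfied while C decreases without bound.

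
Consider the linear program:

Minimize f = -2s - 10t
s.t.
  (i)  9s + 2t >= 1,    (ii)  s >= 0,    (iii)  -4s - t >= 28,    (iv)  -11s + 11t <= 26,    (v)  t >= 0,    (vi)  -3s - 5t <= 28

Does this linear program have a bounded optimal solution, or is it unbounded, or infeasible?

The boundaries 9s + 2t = 1 and s = 0 meet at (0, 1/2), but that point violates -4s - t ≥ 28. Every candidate vertex is excluded by some other constraint, so the feasible region is empty.

infeasible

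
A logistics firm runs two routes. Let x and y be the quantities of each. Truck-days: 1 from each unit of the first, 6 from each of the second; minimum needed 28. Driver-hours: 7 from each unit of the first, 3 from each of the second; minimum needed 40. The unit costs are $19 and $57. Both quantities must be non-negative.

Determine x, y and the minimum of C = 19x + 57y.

Extreme points and C = 19x + 57y:
  (0, 40/3) → C = 760
  (28, 0) → C = 532
  (4, 4) → C = 304
The feasible region is unbounded (it extends along (0, 1), (1, 0)), but C strictly increases along every unbounded feasible direction, so there is no improving ray and the minimum is attained at a vertex.

x = 4, y = 4, minimum C = 304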